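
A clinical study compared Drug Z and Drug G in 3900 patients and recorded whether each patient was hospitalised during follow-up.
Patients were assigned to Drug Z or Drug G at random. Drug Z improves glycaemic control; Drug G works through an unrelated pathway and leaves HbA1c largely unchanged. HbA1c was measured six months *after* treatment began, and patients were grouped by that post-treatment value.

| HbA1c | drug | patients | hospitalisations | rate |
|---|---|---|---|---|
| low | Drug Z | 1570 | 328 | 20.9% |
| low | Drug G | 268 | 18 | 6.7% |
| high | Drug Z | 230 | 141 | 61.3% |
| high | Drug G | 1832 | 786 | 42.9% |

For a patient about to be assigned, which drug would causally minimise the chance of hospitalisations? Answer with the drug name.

Drug Z

Drug G is lower inside every HbA1c stratum but Drug Z is lower in aggregate. Whether to stratify depends on how HbA1c relates to the drug.
Stratifying would compare drugs among patients the drugs themselves sorted into HbA1c groups — a form of selection on an intermediate. The unconditioned pooled rates give the total causal effect.
Pooled: Drug Z 26.1% vs Drug G 38.3%; Drug Z is lower overall.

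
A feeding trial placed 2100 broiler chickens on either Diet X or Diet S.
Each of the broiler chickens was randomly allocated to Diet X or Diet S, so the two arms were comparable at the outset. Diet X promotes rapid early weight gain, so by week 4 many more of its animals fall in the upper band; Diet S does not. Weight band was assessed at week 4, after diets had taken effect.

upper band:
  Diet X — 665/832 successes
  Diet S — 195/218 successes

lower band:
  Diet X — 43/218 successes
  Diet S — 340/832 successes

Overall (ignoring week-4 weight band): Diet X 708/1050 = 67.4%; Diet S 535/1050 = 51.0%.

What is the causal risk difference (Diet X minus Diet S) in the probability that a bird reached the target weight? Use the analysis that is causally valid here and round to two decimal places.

+0.16

Because the diet influences week-4 weight band, week-4 weight band is a post-treatment mediator, not a confounder. Stratifying on it would bias the estimate; the causal effect is the crude pooled difference.
The causal difference is the pooled difference: 0.674 − 0.510 = +0.165.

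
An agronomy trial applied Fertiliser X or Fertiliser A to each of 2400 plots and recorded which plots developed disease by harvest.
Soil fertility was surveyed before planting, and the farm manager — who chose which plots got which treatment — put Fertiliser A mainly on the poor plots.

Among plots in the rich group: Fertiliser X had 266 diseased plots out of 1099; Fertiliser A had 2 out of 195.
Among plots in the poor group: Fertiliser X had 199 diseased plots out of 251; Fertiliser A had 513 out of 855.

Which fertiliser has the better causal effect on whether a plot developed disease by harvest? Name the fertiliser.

Fertiliser A

Fertiliser A is lower inside every soil fertility stratum but Fertiliser X is lower in aggregate. Whether to stratify depends on how soil fertility relates to the fertiliser.
Soil fertility satisfies the back-door criterion: it is not a descendant of the fertiliser, and it blocks the spurious path from fertiliser to outcome. Adjusting for it (i.e., using the within-soil fertility rates) gives the causal effect.
Within each level — rich: 24.2% vs 1.0%; poor: 79.3% vs 60.0% — Fertiliser A is lower every time.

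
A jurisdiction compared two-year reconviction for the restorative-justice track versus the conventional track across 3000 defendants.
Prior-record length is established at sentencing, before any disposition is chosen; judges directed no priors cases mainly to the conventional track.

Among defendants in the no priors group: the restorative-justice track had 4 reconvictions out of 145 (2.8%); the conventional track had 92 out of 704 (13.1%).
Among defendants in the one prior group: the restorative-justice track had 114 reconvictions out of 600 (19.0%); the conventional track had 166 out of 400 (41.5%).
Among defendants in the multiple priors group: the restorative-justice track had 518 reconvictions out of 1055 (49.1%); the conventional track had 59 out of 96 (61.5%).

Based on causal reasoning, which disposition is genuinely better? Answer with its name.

the restorative-justice track

Prior-record length satisfies the back-door criterion: it is not a descendant of the disposition, and it blocks the spurious path from disposition to outcome. Adjusting for it (i.e., using the within-prior-record length rates) gives the causal effect.
Within each level — no priors: 2.8% vs 13.1%; one prior: 19.0% vs 41.5%; multiple priors: 49.1% vs 61.5% — the restorative-justice track is lower every time.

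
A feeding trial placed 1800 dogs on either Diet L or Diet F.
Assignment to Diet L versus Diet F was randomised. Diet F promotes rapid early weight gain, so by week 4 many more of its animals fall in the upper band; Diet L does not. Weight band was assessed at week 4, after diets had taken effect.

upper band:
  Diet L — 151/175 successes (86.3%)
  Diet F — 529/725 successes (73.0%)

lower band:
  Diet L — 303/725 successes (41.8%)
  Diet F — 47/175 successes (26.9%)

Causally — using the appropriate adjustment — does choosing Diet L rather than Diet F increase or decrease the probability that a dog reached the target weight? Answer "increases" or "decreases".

The distribution of week-4 weight band is itself part of what the diet does — it is an intermediate outcome. Holding it fixed would remove that part of the effect; the total effect is the pooled difference.
Pooled: Diet L 50.4% vs Diet F 64.0%; Diet F is higher overall.

decreases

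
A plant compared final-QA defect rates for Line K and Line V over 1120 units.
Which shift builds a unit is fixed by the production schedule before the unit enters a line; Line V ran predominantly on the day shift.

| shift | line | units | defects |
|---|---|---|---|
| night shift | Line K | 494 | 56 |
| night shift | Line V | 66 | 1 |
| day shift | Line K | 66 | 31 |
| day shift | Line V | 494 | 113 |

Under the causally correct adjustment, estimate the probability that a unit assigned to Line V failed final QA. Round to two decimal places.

0.12

The shift-specific comparison favours Line V throughout, but the pooled figures favour Line K. The question is whether to condition on shift.
Nothing the line does changes shift; the imbalance is an allocation artefact. With shift also predicting the outcome, the pooled figure is confounded, and the within-stratum comparison is the causal one.
Standardising Line V to the population shift mix: 0.500·1/66 + 0.500·113/494 = 0.122.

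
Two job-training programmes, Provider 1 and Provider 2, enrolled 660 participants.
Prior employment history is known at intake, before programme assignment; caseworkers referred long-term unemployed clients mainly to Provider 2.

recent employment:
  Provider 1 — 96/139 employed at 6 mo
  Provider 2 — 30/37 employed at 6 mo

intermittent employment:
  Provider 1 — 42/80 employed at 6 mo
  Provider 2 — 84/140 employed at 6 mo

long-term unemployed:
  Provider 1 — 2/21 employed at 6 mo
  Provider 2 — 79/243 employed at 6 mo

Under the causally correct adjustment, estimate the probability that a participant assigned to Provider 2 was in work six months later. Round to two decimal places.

Provider 2 is higher inside every prior employment history stratum but Provider 1 is higher in aggregate. Whether to stratify depends on how prior employment history relates to the programme.
Here prior employment history is a common cause — it drives both which programme a case falls under and the outcome. The crude comparison mixes populations; the stratum-specific rates are the causally relevant ones.
Standardising Provider 2 to the population prior employment history mix: 0.267·30/37 + 0.333·84/140 + 0.400·79/243 = 0.546.

0.55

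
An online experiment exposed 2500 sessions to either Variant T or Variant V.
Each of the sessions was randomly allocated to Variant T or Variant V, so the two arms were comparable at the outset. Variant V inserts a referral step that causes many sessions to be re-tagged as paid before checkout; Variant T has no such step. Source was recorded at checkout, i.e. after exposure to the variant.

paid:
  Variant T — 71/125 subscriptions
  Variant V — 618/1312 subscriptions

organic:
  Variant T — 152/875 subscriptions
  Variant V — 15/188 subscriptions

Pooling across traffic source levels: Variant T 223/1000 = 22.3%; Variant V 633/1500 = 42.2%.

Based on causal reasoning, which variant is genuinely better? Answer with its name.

The stratified and pooled comparisons disagree (Variant T wins within each traffic source; Variant V wins overall), so the answer turns on the causal role of traffic source.
Traffic source lies on the pathway variant → traffic source → outcome, so adjusting for it blocks the indirect effect. For the total causal effect of variant, use the unadjusted pooled rates.
Pooled: Variant T 22.3% vs Variant V 42.2%; Variant V is higher overall.

Variant V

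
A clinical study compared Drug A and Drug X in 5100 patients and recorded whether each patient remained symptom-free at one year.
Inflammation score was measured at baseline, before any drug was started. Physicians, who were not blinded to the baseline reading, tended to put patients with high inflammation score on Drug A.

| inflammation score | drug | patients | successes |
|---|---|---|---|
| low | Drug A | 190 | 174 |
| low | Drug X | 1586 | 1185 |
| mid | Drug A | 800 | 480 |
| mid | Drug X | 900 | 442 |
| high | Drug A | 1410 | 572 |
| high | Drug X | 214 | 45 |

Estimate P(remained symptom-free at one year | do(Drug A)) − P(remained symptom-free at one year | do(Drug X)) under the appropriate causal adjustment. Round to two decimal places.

+0.16

Inflammation score is set before the drug has any effect — it is not caused by the drug — and it independently drives the outcome. That makes it a confounder, so the causal comparison is within inflammation score levels.
Adjusting over the population distribution of inflammation score: 0.348·(0.916−0.747) + 0.333·(0.600−0.491) + 0.318·(0.406−0.210) = +0.157.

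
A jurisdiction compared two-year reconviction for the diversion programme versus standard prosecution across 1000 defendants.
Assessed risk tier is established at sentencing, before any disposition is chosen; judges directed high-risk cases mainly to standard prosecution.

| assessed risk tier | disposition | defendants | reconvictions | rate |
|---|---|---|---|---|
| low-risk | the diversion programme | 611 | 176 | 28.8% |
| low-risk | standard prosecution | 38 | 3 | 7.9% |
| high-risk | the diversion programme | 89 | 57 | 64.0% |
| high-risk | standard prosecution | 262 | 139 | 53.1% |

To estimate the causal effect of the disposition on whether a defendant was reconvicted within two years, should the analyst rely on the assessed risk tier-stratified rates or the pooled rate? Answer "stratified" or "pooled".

Assessed risk tier is set before the disposition has any effect — it is not caused by the disposition — and it independently drives the outcome. That makes it a confounder, so the causal comparison is within assessed risk tier levels.
Within each level — low-risk: 28.8% vs 7.9%; high-risk: 64.0% vs 53.1% — standard prosecution is lower every time.

stratified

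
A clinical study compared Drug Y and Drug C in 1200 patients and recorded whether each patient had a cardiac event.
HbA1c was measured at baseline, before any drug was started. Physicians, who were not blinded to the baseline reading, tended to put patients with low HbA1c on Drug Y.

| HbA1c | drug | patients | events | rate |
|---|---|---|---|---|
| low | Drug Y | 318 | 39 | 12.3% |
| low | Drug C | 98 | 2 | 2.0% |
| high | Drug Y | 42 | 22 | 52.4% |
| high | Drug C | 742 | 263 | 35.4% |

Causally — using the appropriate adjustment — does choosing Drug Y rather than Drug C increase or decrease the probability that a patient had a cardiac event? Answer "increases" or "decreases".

increases

HbA1c differs across drugs for reasons unrelated to any effect of the drug itself, and it separately predicts the outcome — a classic confounder. We must compare within HbA1c levels.
Within each level — low: 12.3% vs 2.0%; high: 52.4% vs 35.4% — Drug C is lower every time.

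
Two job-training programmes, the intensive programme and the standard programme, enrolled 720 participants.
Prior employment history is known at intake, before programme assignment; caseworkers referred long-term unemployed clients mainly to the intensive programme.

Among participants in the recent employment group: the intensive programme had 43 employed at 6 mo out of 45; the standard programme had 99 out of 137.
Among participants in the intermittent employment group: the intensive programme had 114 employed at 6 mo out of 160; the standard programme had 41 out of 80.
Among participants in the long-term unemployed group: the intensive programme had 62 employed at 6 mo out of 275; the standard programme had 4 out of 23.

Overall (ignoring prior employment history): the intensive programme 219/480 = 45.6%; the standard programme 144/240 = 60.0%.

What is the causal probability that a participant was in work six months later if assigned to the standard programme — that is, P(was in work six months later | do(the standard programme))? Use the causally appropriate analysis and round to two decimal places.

The prior employment history-specific comparison favours the intensive programme throughout, but the pooled figures favour the standard programme. The question is whether to condition on prior employment history.
Nothing the programme does changes prior employment history; the imbalance is an allocation artefact. With prior employment history also predicting the outcome, the pooled figure is confounded, and the within-stratum comparison is the causal one.
Standardising the standard programme to the population prior employment history mix: 0.253·99/137 + 0.333·41/80 + 0.414·4/23 = 0.425.

0.43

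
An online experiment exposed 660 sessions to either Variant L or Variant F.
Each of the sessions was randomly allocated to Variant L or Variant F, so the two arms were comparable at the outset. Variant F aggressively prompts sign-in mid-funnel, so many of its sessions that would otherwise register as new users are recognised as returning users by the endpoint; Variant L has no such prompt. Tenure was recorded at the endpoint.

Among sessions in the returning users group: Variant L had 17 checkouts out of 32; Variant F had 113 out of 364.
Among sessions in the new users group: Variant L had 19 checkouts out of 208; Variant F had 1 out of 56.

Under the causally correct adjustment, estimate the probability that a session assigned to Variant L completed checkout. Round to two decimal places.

Because the variant influences user tenure, user tenure is a post-treatment mediator, not a confounder. Stratifying on it would bias the estimate; the causal effect is the crude pooled difference.
So P(outcome | do(Variant L)) is just the pooled rate for Variant L: 36/240 = 0.150.

0.15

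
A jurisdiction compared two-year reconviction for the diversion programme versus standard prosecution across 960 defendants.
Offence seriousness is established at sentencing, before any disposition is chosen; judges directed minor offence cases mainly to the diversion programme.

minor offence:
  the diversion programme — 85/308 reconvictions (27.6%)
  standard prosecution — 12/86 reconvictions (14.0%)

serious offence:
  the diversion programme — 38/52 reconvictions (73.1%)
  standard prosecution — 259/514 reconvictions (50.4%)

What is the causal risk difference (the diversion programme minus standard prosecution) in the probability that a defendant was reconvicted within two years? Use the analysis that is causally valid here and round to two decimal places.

Within every offence seriousness level standard prosecution has the lower rate, yet pooled the diversion programme does — Simpson's reversal.
Offence seriousness is set before the disposition has any effect — it is not caused by the disposition — and it independently drives the outcome. That makes it a confounder, so the causal comparison is within offence seriousness levels.
Adjusting over the population distribution of offence seriousness: 0.410·(0.276−0.140) + 0.590·(0.731−0.504) = +0.190.

+0.19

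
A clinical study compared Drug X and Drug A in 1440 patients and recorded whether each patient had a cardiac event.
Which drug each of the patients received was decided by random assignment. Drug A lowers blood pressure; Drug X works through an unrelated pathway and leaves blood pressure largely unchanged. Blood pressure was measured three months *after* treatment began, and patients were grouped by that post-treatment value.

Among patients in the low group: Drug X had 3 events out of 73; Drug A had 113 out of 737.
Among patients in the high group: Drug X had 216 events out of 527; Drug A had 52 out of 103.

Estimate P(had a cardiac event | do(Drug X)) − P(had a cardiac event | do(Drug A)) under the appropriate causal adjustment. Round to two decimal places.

The blood pressure-specific comparison favours Drug X throughout, but the pooled figures favour Drug A. The question is whether to condition on blood pressure.
The distribution of blood pressure is itself part of what the drug does — it is an intermediate outcome. Holding it fixed would remove that part of the effect; the total effect is the pooled difference.
The causal difference is the pooled difference: 0.365 − 0.196 = +0.169.

+0.17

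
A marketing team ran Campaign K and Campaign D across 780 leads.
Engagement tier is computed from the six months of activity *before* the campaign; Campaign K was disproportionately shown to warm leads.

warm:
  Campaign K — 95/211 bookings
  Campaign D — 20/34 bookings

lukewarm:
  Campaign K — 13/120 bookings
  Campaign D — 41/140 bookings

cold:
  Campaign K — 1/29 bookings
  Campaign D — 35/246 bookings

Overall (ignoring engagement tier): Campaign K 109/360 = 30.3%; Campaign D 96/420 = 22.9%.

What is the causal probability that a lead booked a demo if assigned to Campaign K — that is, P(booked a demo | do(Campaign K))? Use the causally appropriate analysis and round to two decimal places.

0.19

Nothing the campaign does changes engagement tier; the imbalance is an allocation artefact. With engagement tier also predicting the outcome, the pooled figure is confounded, and the within-stratum comparison is the causal one.
Standardising Campaign K to the population engagement tier mix: 0.314·95/211 + 0.333·13/120 + 0.353·1/29 = 0.190.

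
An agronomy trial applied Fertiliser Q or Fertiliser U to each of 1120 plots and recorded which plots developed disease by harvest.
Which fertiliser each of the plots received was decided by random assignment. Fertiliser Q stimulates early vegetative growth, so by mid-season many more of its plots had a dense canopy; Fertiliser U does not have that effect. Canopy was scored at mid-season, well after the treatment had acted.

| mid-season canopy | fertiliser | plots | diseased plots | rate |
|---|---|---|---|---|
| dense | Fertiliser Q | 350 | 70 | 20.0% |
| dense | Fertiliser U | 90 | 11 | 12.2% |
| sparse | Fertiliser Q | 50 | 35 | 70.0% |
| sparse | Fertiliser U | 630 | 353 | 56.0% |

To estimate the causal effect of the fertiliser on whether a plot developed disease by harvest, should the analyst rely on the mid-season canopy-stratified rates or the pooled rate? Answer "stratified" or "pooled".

Stratifying would compare fertilisers among plots the fertilisers themselves sorted into mid-season canopy groups — a form of selection on an intermediate. The unconditioned pooled rates give the total causal effect.
Pooled: Fertiliser Q 26.2% vs Fertiliser U 50.6%; Fertiliser Q is lower overall.

pooled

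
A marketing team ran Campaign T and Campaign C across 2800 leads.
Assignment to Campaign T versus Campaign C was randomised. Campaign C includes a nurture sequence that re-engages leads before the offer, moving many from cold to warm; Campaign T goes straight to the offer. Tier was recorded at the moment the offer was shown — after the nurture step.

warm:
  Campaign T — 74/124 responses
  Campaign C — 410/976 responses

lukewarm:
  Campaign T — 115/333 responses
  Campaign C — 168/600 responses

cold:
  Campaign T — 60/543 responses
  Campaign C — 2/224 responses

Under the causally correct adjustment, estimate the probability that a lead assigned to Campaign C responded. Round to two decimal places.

0.32

The stratified and pooled comparisons disagree (Campaign T wins within each engagement tier; Campaign C wins overall), so the answer turns on the causal role of engagement tier.
Stratifying would compare campaigns among leads the campaigns themselves sorted into engagement tier groups — a form of selection on an intermediate. The unconditioned pooled rates give the total causal effect.
So P(outcome | do(Campaign C)) is just the pooled rate for Campaign C: 580/1800 = 0.322.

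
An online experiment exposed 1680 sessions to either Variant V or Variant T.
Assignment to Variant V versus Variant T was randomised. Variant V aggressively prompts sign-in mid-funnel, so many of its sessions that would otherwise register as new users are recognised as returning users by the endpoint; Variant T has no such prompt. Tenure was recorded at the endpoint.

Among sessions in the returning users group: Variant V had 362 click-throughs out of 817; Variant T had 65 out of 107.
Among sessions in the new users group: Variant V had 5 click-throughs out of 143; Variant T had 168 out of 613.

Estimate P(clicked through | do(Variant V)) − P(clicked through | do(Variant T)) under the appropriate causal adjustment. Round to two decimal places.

The user tenure-specific comparison favours Variant T throughout, but the pooled figures favour Variant V. The question is whether to condition on user tenure.
User tenure here is a post-treatment variable shaped by the variant; conditioning on it would introduce bias rather than remove it. The overall comparison is the causal one.
The causal difference is the pooled difference: 0.382 − 0.324 = +0.059.

+0.06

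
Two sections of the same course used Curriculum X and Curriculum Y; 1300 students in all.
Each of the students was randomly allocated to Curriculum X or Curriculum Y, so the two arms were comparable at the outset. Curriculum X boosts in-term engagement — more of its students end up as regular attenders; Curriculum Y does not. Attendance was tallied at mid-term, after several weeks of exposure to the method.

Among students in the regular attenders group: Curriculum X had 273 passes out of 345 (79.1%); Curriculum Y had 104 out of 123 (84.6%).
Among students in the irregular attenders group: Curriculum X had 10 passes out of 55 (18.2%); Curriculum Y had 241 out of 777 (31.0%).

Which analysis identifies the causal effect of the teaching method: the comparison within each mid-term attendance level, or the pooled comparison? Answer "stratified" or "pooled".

pooled

Because the teaching method influences mid-term attendance, mid-term attendance is a post-treatment mediator, not a confounder. Stratifying on it would bias the estimate; the causal effect is the crude pooled difference.
Pooled: Curriculum X 70.8% vs Curriculum Y 38.3%; Curriculum X is higher overall.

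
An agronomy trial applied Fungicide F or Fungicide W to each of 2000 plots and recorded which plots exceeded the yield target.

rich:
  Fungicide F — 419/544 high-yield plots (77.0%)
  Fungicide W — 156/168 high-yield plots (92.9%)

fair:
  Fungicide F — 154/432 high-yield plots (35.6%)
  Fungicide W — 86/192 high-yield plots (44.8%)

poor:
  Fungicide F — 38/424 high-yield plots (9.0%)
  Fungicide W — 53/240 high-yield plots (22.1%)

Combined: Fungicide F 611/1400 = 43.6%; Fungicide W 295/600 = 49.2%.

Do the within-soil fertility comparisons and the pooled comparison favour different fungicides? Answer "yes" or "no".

Within each soil fertility level (rich 77.0% vs 92.9%; fair 35.6% vs 44.8%; poor 9.0% vs 22.1%), Fungicide W has the higher rate every time. Pooled: 43.6% vs 49.2% — Fungicide W has the higher rate overall. They agree.

no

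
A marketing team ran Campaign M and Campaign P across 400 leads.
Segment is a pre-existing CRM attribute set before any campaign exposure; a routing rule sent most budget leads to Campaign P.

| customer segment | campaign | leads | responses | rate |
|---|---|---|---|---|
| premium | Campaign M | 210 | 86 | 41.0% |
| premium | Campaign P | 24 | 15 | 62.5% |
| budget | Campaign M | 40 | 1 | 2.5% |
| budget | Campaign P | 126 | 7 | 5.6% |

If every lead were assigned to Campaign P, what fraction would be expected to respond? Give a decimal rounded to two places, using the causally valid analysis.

0.39

Campaign P is higher inside every customer segment stratum but Campaign M is higher in aggregate. Whether to stratify depends on how customer segment relates to the campaign.
Customer segment is set before the campaign has any effect — it is not caused by the campaign — and it independently drives the outcome. That makes it a confounder, so the causal comparison is within customer segment levels.
Standardising Campaign P to the population customer segment mix: 0.585·15/24 + 0.415·7/126 = 0.389.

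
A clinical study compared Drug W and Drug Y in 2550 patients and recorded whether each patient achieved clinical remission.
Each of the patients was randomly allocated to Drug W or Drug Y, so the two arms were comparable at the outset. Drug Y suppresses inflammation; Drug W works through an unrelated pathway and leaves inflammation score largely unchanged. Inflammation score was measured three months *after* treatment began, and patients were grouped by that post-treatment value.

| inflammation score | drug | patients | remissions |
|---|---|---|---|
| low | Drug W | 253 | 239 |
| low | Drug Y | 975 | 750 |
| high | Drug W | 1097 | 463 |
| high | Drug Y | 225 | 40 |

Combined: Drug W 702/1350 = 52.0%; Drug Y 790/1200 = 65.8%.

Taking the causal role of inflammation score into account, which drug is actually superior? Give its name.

Inflammation score is recorded after the drug and is itself shifted by it — it sits on the causal path from drug to outcome. Conditioning on a mediator would strip out part of the effect we want; the pooled comparison gives the total causal effect.
Pooled: Drug W 52.0% vs Drug Y 65.8%; Drug Y is higher overall.

Drug Y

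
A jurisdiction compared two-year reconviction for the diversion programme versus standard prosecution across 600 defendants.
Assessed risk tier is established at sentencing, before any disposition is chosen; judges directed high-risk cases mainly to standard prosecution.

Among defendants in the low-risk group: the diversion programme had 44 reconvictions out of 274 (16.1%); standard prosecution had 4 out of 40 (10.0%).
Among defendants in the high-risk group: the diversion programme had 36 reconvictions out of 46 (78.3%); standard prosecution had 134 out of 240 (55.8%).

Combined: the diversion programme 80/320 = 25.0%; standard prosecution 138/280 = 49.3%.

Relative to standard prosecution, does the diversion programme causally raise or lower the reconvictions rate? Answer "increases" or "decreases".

Nothing the disposition does changes assessed risk tier; the imbalance is an allocation artefact. With assessed risk tier also predicting the outcome, the pooled figure is confounded, and the within-stratum comparison is the causal one.
Within each level — low-risk: 16.1% vs 10.0%; high-risk: 78.3% vs 55.8% — standard prosecution is lower every time.

increases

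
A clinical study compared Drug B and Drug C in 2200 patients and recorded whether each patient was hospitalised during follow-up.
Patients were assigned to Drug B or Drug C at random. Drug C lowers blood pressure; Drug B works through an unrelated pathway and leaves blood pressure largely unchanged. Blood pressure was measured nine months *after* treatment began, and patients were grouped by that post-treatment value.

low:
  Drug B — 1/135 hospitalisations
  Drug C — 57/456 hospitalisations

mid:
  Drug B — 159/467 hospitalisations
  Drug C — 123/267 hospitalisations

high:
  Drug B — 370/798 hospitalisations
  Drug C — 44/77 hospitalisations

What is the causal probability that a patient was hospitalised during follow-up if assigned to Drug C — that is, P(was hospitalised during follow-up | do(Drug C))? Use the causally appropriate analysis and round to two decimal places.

Within every blood pressure level Drug B has the lower rate, yet pooled Drug C does — Simpson's reversal.
The distribution of blood pressure is itself part of what the drug does — it is an intermediate outcome. Holding it fixed would remove that part of the effect; the total effect is the pooled difference.
So P(outcome | do(Drug C)) is just the pooled rate for Drug C: 224/800 = 0.280.

0.28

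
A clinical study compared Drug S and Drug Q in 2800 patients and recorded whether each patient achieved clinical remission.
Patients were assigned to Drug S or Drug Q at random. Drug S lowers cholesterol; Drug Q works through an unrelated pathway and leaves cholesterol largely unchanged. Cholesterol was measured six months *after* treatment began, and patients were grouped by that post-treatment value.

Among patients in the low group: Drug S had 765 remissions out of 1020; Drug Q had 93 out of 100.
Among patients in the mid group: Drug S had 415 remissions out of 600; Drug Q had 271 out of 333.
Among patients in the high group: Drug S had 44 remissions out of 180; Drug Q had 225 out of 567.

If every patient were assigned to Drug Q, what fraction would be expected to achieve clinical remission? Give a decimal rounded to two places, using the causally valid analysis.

Within every cholesterol level Drug Q has the higher rate, yet pooled Drug S does — Simpson's reversal.
The distribution of cholesterol is itself part of what the drug does — it is an intermediate outcome. Holding it fixed would remove that part of the effect; the total effect is the pooled difference.
So P(outcome | do(Drug Q)) is just the pooled rate for Drug Q: 589/1000 = 0.589.

0.59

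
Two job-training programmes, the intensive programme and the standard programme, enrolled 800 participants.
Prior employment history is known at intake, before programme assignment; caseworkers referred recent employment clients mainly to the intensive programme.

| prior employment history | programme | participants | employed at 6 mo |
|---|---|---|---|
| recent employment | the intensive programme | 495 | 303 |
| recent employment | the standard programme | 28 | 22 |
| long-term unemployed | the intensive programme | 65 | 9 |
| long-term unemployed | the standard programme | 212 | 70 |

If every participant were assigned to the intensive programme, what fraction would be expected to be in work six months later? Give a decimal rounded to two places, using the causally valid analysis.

Nothing the programme does changes prior employment history; the imbalance is an allocation artefact. With prior employment history also predicting the outcome, the pooled figure is confounded, and the within-stratum comparison is the causal one.
Standardising the intensive programme to the population prior employment history mix: 0.654·303/495 + 0.346·9/65 = 0.448.

0.45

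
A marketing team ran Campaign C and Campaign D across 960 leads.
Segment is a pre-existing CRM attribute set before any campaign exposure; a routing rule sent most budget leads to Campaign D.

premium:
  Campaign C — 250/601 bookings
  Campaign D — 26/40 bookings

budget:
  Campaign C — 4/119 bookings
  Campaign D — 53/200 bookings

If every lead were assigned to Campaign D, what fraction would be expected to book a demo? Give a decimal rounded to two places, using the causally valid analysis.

0.52

The stratified and pooled comparisons disagree (Campaign D wins within each customer segment; Campaign C wins overall), so the answer turns on the causal role of customer segment.
The imbalance in customer segment arose from how leads were allocated, not from anything the campaign did; and customer segment independently affects the outcome. The pooled gap is confounded — condition on customer segment.
Standardising Campaign D to the population customer segment mix: 0.668·26/40 + 0.332·53/200 = 0.522.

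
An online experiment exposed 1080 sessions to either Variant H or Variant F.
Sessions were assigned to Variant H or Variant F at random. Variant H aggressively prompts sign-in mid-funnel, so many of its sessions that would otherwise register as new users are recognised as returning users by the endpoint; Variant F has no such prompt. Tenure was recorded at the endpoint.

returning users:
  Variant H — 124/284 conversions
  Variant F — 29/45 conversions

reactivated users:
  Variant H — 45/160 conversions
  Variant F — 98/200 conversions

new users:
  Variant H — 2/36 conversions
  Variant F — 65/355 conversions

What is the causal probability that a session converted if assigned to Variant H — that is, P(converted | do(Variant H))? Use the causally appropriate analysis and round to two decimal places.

User tenure lies on the pathway variant → user tenure → outcome, so adjusting for it blocks the indirect effect. For the total causal effect of variant, use the unadjusted pooled rates.
So P(outcome | do(Variant H)) is just the pooled rate for Variant H: 171/480 = 0.356.

0.36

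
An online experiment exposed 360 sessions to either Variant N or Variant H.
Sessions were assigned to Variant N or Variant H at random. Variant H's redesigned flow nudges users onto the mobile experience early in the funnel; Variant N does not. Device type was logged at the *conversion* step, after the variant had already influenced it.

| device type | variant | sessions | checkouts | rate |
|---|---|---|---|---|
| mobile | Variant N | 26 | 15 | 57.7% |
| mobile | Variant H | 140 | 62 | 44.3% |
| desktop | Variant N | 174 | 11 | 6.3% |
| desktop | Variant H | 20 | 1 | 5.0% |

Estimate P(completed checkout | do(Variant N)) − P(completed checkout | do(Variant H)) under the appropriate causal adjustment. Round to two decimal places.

Device type here is a post-treatment variable shaped by the variant; conditioning on it would introduce bias rather than remove it. The overall comparison is the causal one.
The causal difference is the pooled difference: 0.130 − 0.394 = -0.264.

-0.26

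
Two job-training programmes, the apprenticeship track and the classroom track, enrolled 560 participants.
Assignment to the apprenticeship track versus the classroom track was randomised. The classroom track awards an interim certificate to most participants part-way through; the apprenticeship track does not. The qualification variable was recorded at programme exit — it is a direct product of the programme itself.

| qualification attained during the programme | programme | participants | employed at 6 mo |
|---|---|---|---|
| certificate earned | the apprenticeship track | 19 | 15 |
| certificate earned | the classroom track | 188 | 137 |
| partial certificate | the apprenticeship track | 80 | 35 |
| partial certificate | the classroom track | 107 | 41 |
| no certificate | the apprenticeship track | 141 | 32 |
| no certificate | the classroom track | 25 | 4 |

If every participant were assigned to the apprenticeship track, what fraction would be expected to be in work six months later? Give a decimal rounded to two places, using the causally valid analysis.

0.34

The qualification attained during the programme-specific comparison favours the apprenticeship track throughout, but the pooled figures favour the classroom track. The question is whether to condition on qualification attained during the programme.
Stratifying would compare programmes among participants the programmes themselves sorted into qualification attained during the programme groups — a form of selection on an intermediate. The unconditioned pooled rates give the total causal effect.
So P(outcome | do(the apprenticeship track)) is just the pooled rate for the apprenticeship track: 82/240 = 0.342.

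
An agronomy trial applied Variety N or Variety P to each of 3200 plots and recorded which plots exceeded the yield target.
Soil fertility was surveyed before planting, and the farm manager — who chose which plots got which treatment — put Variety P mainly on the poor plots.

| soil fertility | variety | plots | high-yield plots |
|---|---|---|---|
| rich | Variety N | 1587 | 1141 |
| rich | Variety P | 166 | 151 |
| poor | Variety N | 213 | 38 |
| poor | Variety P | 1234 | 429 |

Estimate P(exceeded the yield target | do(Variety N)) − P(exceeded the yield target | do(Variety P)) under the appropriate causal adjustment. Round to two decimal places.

The stratified and pooled comparisons disagree (Variety P wins within each soil fertility; Variety N wins overall), so the answer turns on the causal role of soil fertility.
Nothing the variety does changes soil fertility; the imbalance is an allocation artefact. With soil fertility also predicting the outcome, the pooled figure is confounded, and the within-stratum comparison is the causal one.
Adjusting over the population distribution of soil fertility: 0.548·(0.719−0.910) + 0.452·(0.178−0.348) = -0.181.

-0.18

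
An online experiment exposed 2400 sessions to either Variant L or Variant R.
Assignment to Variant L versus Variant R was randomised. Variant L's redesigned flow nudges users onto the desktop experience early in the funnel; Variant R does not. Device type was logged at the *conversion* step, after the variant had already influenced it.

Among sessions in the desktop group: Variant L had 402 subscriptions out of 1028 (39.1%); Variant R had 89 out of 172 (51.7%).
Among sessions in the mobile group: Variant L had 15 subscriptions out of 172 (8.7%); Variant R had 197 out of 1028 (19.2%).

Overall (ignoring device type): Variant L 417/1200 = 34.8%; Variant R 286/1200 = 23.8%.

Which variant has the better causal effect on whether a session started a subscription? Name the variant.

The device type-specific comparison favours Variant R throughout, but the pooled figures favour Variant L. The question is whether to condition on device type.
Device type here is a post-treatment variable shaped by the variant; conditioning on it would introduce bias rather than remove it. The overall comparison is the causal one.
Pooled: Variant L 34.8% vs Variant R 23.8%; Variant L is higher overall.

Variant L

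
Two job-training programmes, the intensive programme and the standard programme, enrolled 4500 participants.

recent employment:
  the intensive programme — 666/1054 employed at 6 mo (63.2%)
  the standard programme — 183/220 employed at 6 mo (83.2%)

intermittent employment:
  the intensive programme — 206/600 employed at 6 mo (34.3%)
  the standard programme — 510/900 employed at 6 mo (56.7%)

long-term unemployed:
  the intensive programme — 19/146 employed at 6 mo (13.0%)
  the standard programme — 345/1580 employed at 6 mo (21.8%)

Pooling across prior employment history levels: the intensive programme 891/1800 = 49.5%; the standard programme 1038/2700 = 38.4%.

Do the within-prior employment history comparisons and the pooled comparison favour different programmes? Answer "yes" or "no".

Within each prior employment history level (recent employment 63.2% vs 83.2%; intermittent employment 34.3% vs 56.7%; long-term unemployed 13.0% vs 21.8%), the standard programme has the higher rate every time. Pooled: 49.5% vs 38.4% — the intensive programme has the higher rate overall. The two comparisons disagree.

yes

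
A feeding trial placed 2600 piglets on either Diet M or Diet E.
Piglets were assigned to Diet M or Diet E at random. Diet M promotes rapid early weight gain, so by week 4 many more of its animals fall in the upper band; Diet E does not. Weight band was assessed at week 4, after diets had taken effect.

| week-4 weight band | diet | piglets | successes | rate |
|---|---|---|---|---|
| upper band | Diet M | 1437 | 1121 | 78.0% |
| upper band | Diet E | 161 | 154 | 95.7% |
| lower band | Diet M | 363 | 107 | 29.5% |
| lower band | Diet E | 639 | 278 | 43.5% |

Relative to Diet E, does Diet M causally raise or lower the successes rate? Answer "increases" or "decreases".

increases

Stratifying would compare diets among piglets the diets themselves sorted into week-4 weight band groups — a form of selection on an intermediate. The unconditioned pooled rates give the total causal effect.
Pooled: Diet M 68.2% vs Diet E 54.0%; Diet M is higher overall.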